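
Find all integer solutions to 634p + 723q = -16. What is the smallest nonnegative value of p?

317

gcd(723, 634) = 1.
1 divides -16, so solutions exist.
By Bézout, 634·(-65) + 723·(57) = 1.
Scale by -16/1 = -16: (p₀, q₀) = (1040, -912).
General solution: p = 1040 + 723t, q = -912 - 634t for integer t.
p ≥ 0: smallest is 1040 mod 723 = 317 (at t = -1), with q = -278.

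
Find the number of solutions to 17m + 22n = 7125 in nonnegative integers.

gcd(22, 17) = 1.
By Bézout, 17·(-9) + 22·(7) = 1.
One solution: (5, 320).
General: m = 5 + 22t, n = 320 - 17t.
m ≥ 0 ⇒ t ≥ 0; n ≥ 0 ⇒ t ≤ 18. So t ∈ [0, 18]: 19 solutions.

19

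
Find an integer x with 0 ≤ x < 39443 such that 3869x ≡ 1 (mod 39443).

gcd(39443, 3869):
  39443 = 10·3869 + 753
  3869 = 5·753 + 104
  753 = 7·104 + 25
  104 = 4·25 + 4
  25 = 6·4 + 1
  4 = 4·1
so gcd(39443, 3869) = 1.
Back-substitute for Bézout coefficients:
  1 = 25 - 6·4
  ... = 3869·(-9481) + 39443·(930)
So 3869·-9481 ≡ 1 (mod 39443), and -9481 mod 39443 = 29962.

29962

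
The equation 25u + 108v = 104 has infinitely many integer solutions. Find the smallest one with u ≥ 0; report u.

gcd(108, 25):
  108 = 4×25 + 8
  25 = 3×8 + 1
  8 = 8×1
so gcd(108, 25) = 1.
1 divides 104, so solutions exist.
Back-substitute for Bézout coefficients:
  1 = 25 - 3×8
  ... = 25×(13) + 108×(-3)
Scale by 104/1 = 104: (u₀, v₀) = (1352, -312).
General solution: u = 1352 + 108t, v = -312 - 25t for integer t.
u ≥ 0: smallest is 1352 mod 108 = 56 (at t = -12), with v = -12.

56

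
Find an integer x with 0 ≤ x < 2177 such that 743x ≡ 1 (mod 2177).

1884

gcd(2177, 743):
  2177 = 2·743 + 691
  743 = 1·691 + 52
  691 = 13·52 + 15
  52 = 3·15 + 7
  15 = 2·7 + 1
  7 = 7·1
so gcd(2177, 743) = 1.
Back-substitute for Bézout coefficients:
  1 = 15 - 2·7
  ... = 743·(-293) + 2177·(100)
So 743·-293 ≡ 1 (mod 2177), and -293 mod 2177 = 1884.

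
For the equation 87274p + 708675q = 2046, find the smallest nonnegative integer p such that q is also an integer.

51579

gcd(708675, 87274):
  708675 = 8*87274 + 10483
  87274 = 8*10483 + 3410
  10483 = 3*3410 + 253
  3410 = 13*253 + 121
  253 = 2*121 + 11
  121 = 11*11
so gcd(708675, 87274) = 11.
11 divides 2046, so solutions exist.
Back-substitute for Bézout coefficients:
  11 = 253 - 2*121
  ... = 87274*(-5611) + 708675*(691)
Scale by 2046/11 = 186: (p₀, q₀) = (-1043646, 128526).
General solution: p = -1043646 + 64425t, q = 128526 - 7934t for integer t.
p ≥ 0: smallest is -1043646 mod 64425 = 51579 (at t = 17), with q = -6352.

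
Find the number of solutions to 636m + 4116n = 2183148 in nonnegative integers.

gcd(4116, 636) = 12  (4116 = 6·636 + 300, 636 = 2·300 + 36, 300 = 8·36 + 12, 36 = 3·12).
Back-substituting, 636·(-110) + 4116·(17) = 12.
Scale by 181929: one solution is (-20012190, 3092793). Reduce m mod 343: (145, 508).
General: m = 145 + 343t, n = 508 - 53t.
m ≥ 0 ⇒ t ≥ 0; n ≥ 0 ⇒ t ≤ 9. So t ∈ [0, 9]: 10 solutions.

10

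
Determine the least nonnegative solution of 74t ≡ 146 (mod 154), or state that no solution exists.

gcd(154, 74):
  154 = 2·74 + 6
  74 = 12·6 + 2
  6 = 3·2
so gcd(154, 74) = 2.
2 divides 146, so solutions exist.
Back-substitute for Bézout coefficients:
  2 = 74 - 12·6
  ... = 74·(25) + 154·(-12)
So 74·(25) ≡ 2 (mod 154); multiply by 73: t ≡ 1825 (mod 77).
Smallest nonnegative: t = 1825 mod 77 = 54.

54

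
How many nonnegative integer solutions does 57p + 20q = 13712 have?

12

gcd(57, 20) = 1  (57 = 2*20 + 17, 20 = 1*17 + 3, 17 = 5*3 + 2, 3 = 1*2 + 1, 2 = 2*1).
Back-substituting, 57*(-7) + 20*(20) = 1.
Scale by 13712: one solution is (-95984, 274240). Reduce p mod 20: (16, 640).
General: p = 16 + 20t, q = 640 - 57t.
p ≥ 0 ⇒ t ≥ 0; q ≥ 0 ⇒ t ≤ 11. So t ∈ [0, 11]: 12 solutions.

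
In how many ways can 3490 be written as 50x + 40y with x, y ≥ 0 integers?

18

gcd(50, 40) = 10  (50 = 1*40 + 10, 40 = 4*10).
Back-substituting, 50*(1) + 40*(-1) = 10.
Scale by 349: one solution is (349, -349). Reduce x mod 4: (1, 86).
General: x = 1 + 4t, y = 86 - 5t.
x ≥ 0 ⇒ t ≥ 0; y ≥ 0 ⇒ t ≤ 17. So t ∈ [0, 17]: 18 solutions.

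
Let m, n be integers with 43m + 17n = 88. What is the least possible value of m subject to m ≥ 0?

gcd(43, 17):
  43 = 2×17 + 9
  17 = 1×9 + 8
  9 = 1×8 + 1
  8 = 8×1
so gcd(43, 17) = 1.
1 divides 88, so solutions exist.
Back-substitute for Bézout coefficients:
  1 = 9 - 1×8
  ... = 43×(2) + 17×(-5)
Scale by 88/1 = 88: (m₀, n₀) = (176, -440).
General solution: m = 176 + 17t, n = -440 - 43t for integer t.
m ≥ 0: smallest is 176 mod 17 = 6 (at t = -10), with n = -10.

6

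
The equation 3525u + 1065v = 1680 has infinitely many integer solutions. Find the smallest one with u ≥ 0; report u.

18

gcd(3525, 1065):
  3525 = 3×1065 + 330
  1065 = 3×330 + 75
  330 = 4×75 + 30
  75 = 2×30 + 15
  30 = 2×15
so gcd(3525, 1065) = 15.
15 divides 1680, so solutions exist.
Back-substitute for Bézout coefficients:
  15 = 75 - 2×30
  ... = 3525×(-29) + 1065×(96)
Scale by 1680/15 = 112: (u₀, v₀) = (-3248, 10752).
General solution: u = -3248 + 71t, v = 10752 - 235t for integer t.
u ≥ 0: smallest is -3248 mod 71 = 18 (at t = 46), with v = -58.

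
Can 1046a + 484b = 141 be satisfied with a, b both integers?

gcd(1046, 484) = 2  (1046 = 2*484 + 78, 484 = 6*78 + 16, 78 = 4*16 + 14, 16 = 1*14 + 2, 14 = 7*2).
2 does not divide 141 (remainder 1), so no integer solutions.

no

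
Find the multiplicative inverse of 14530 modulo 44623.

30843

gcd(44623, 14530) = 1.
By Bézout, 14530·(-13780) + 44623·(4487) = 1.
So 14530·-13780 ≡ 1 (mod 44623), and -13780 mod 44623 = 30843.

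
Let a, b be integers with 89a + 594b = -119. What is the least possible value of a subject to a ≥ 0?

299

gcd(594, 89):
  594 = 6*89 + 60
  89 = 1*60 + 29
  60 = 2*29 + 2
  29 = 14*2 + 1
  2 = 2*1
so gcd(594, 89) = 1.
1 divides -119, so solutions exist.
Back-substitute for Bézout coefficients:
  1 = 29 - 14*2
  ... = 89*(287) + 594*(-43)
Scale by -119/1 = -119: (a₀, b₀) = (-34153, 5117).
General solution: a = -34153 + 594t, b = 5117 - 89t for integer t.
a ≥ 0: smallest is -34153 mod 594 = 299 (at t = 58), with b = -45.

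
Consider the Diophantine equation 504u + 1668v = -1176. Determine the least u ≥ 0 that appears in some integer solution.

gcd(1668, 504):
  1668 = 3·504 + 156
  504 = 3·156 + 36
  156 = 4·36 + 12
  36 = 3·12
so gcd(1668, 504) = 12.
12 divides -1176, so solutions exist.
Back-substitute for Bézout coefficients:
  12 = 156 - 4·36
  ... = 504·(-43) + 1668·(13)
Scale by -1176/12 = -98: (u₀, v₀) = (4214, -1274).
General solution: u = 4214 + 139t, v = -1274 - 42t for integer t.
u ≥ 0: smallest is 4214 mod 139 = 44 (at t = -30), with v = -14.

44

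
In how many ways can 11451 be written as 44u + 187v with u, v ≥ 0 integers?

gcd(187, 44) = 11.
By Bézout, 44×(-4) + 187×(1) = 11.
One solution: (1, 61).
General: u = 1 + 17t, v = 61 - 4t.
u ≥ 0 ⇒ t ≥ 0; v ≥ 0 ⇒ t ≤ 15. So t ∈ [0, 15]: 16 solutions.

16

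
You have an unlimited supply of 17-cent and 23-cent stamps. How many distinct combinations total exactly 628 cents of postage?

Need nonnegative integers with 17j + 23k = 628.
gcd(17, 23) = 1, and 17·(-4) + 23·(3) = 1.
So (j₀, k₀) = (-2512, 1884); general j = -2512 + 23t, k = 1884 - 17t.
j ≥ 0 ⇒ t ≥ 110; k ≥ 0 ⇒ t ≤ 110. That's 1 value of t.

1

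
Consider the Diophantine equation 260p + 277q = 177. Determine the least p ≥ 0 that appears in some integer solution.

gcd(277, 260) = 1  (277 = 1*260 + 17, 260 = 15*17 + 5, 17 = 3*5 + 2, 5 = 2*2 + 1, 2 = 2*1).
1 divides 177, so solutions exist.
Back-substituting, 260*(114) + 277*(-107) = 1.
Scale by 177/1 = 177: (p₀, q₀) = (20178, -18939).
General solution: p = 20178 + 277t, q = -18939 - 260t for integer t.
p ≥ 0: smallest is 20178 mod 277 = 234 (at t = -72), with q = -219.

234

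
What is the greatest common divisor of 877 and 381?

gcd(877, 381) = 1  (877 = 2·381 + 115, 381 = 3·115 + 36, 115 = 3·36 + 7, 36 = 5·7 + 1, 7 = 7·1).

1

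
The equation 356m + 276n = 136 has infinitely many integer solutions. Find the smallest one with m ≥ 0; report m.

50

gcd(356, 276) = 4  (356 = 1·276 + 80, 276 = 3·80 + 36, 80 = 2·36 + 8, 36 = 4·8 + 4, 8 = 2·4).
4 divides 136, so solutions exist.
Back-substituting, 356·(-31) + 276·(40) = 4.
Scale by 136/4 = 34: (m₀, n₀) = (-1054, 1360).
General solution: m = -1054 + 69t, n = 1360 - 89t for integer t.
m ≥ 0: smallest is -1054 mod 69 = 50 (at t = 16), with n = -64.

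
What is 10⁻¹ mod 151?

gcd(151, 10):
  151 = 15×10 + 1
  10 = 10×1
so gcd(151, 10) = 1.
Back-substitute for Bézout coefficients:
  1 = 151 - 15×10
  ... = 10×(-15) + 151×(1)
So 10×-15 ≡ 1 (mod 151), and -15 mod 151 = 136.

136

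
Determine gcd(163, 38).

1

gcd(163, 38):
  163 = 4×38 + 11
  38 = 3×11 + 5
  11 = 2×5 + 1
  5 = 5×1
so gcd(163, 38) = 1.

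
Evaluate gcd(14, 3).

gcd(14, 3):
  14 = 4·3 + 2
  3 = 1·2 + 1
  2 = 2·1
so gcd(14, 3) = 1.

1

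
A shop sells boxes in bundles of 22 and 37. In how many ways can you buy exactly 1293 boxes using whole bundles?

Need nonnegative integers with 22j + 37k = 1293.
gcd(22, 37) = 1, and 22·(-5) + 37·(3) = 1.
So (j₀, k₀) = (-6465, 3879); general j = -6465 + 37t, k = 3879 - 22t.
j ≥ 0 ⇒ t ≥ 175; k ≥ 0 ⇒ t ≤ 176. That's 2 values of t.

2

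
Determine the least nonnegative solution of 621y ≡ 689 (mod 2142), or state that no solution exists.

gcd(2142, 621):
  2142 = 3×621 + 279
  621 = 2×279 + 63
  279 = 4×63 + 27
  63 = 2×27 + 9
  27 = 3×9
so gcd(2142, 621) = 9.
9 does not divide 689, so the congruence has no solution.

no solution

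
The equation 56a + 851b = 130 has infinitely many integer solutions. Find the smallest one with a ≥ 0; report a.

gcd(851, 56):
  851 = 15*56 + 11
  56 = 5*11 + 1
  11 = 11*1
so gcd(851, 56) = 1.
1 divides 130, so solutions exist.
Back-substitute for Bézout coefficients:
  1 = 56 - 5*11
  ... = 56*(76) + 851*(-5)
Scale by 130/1 = 130: (a₀, b₀) = (9880, -650).
General solution: a = 9880 + 851t, b = -650 - 56t for integer t.
a ≥ 0: smallest is 9880 mod 851 = 519 (at t = -11), with b = -34.

519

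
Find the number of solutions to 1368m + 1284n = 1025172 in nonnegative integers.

7

gcd(1368, 1284):
  1368 = 1×1284 + 84
  1284 = 15×84 + 24
  84 = 3×24 + 12
  24 = 2×12
so gcd(1368, 1284) = 12.
Back-substitute for Bézout coefficients:
  12 = 84 - 3×24
  ... = 1368×(46) + 1284×(-49)
Scale by 85431: one solution is (3929826, -4186119). Reduce m mod 107: (37, 759).
General: m = 37 + 107t, n = 759 - 114t.
m ≥ 0 ⇒ t ≥ 0; n ≥ 0 ⇒ t ≤ 6. So t ∈ [0, 6]: 7 solutions.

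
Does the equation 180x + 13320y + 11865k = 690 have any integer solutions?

yes

gcd(13320, 180) = 180  (13320 = 74×180).
gcd(180, 11865) = 15.
15 divides 690, so integer solutions exist.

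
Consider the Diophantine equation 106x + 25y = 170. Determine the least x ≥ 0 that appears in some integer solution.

20

gcd(106, 25) = 1  (106 = 4*25 + 6, 25 = 4*6 + 1, 6 = 6*1).
1 divides 170, so solutions exist.
Back-substituting, 106*(-4) + 25*(17) = 1.
Scale by 170/1 = 170: (x₀, y₀) = (-680, 2890).
General solution: x = -680 + 25t, y = 2890 - 106t for integer t.
x ≥ 0: smallest is -680 mod 25 = 20 (at t = 28), with y = -78.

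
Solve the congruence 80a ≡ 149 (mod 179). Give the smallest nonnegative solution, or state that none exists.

22

gcd(179, 80) = 1  (179 = 2×80 + 19, 80 = 4×19 + 4, 19 = 4×4 + 3, 4 = 1×3 + 1, 3 = 3×1).
1 divides 149, so solutions exist.
Back-substituting, 80×(47) + 179×(-21) = 1.
So 80×(47) ≡ 1 (mod 179); multiply by 149: a ≡ 7003 (mod 179).
Smallest nonnegative: a = 7003 mod 179 = 22.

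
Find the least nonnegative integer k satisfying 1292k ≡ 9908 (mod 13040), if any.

gcd(13040, 1292):
  13040 = 10·1292 + 120
  1292 = 10·120 + 92
  120 = 1·92 + 28
  92 = 3·28 + 8
  28 = 3·8 + 4
  8 = 2·4
so gcd(13040, 1292) = 4.
4 divides 9908, so solutions exist.
Back-substitute for Bézout coefficients:
  4 = 28 - 3·8
  ... = 1292·(-1413) + 13040·(140)
So 1292·(-1413) ≡ 4 (mod 13040); multiply by 2477: k ≡ -3500001 (mod 3260).
Smallest nonnegative: k = -3500001 mod 3260 = 1239.

1239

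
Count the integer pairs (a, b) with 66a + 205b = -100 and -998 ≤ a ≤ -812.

1

gcd(205, 66) = 1  (205 = 3*66 + 7, 66 = 9*7 + 3, 7 = 2*3 + 1, 3 = 3*1).
Back-substituting, 66*(-59) + 205*(19) = 1.
Scale by -100: particular solution (5900, -1900); reduce a mod 205: (160, -52).
General solution: a = 160 + 205t, b = -52 - 66t for integer t.
-998 ≤ 160 + 205t ≤ -812 gives t ∈ [-5, -5], which is 1 value.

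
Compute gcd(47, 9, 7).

gcd(47, 9) = 1  (47 = 5*9 + 2, 9 = 4*2 + 1, 2 = 2*1).
gcd(1, 7) = 1.

1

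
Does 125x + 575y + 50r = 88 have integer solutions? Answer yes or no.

gcd(575, 125) = 25  (575 = 4*125 + 75, 125 = 1*75 + 50, 75 = 1*50 + 25, 50 = 2*25).
gcd(25, 50) = 25.
25 does not divide 88 (remainder 13), so no integer solutions.

no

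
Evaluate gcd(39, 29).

gcd(39, 29) = 1  (39 = 1×29 + 10, 29 = 2×10 + 9, 10 = 1×9 + 1, 9 = 9×1).

1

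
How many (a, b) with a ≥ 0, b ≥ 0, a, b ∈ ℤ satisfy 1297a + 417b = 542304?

gcd(1297, 417) = 1  (1297 = 3·417 + 46, 417 = 9·46 + 3, 46 = 15·3 + 1, 3 = 3·1).
Back-substituting, 1297·(136) + 417·(-423) = 1.
Scale by 542304: one solution is (73753344, -229394592). Reduce a mod 417: (222, 610).
General: a = 222 + 417t, b = 610 - 1297t.
a ≥ 0 ⇒ t ≥ 0; b ≥ 0 ⇒ t ≤ 0. So t ∈ [0, 0]: 1 solution.

1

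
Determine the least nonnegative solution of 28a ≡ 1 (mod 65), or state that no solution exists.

gcd(65, 28):
  65 = 2×28 + 9
  28 = 3×9 + 1
  9 = 9×1
so gcd(65, 28) = 1.
1 divides 1, so solutions exist.
Back-substitute for Bézout coefficients:
  1 = 28 - 3×9
  ... = 28×(7) + 65×(-3)
So 28×(7) ≡ 1 (mod 65); multiply by 1: a ≡ 7 (mod 65).
Smallest nonnegative: a = 7 mod 65 = 7.

7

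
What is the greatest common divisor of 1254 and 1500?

6

gcd(1500, 1254) = 6  (1500 = 1·1254 + 246, 1254 = 5·246 + 24, 246 = 10·24 + 6, 24 = 4·6).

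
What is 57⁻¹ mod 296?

161

gcd(296, 57) = 1.
By Bézout, 57×(-135) + 296×(26) = 1.
So 57×-135 ≡ 1 (mod 296), and -135 mod 296 = 161.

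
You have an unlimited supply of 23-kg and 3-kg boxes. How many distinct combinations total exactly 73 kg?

1

Need nonnegative integers with 23j + 3k = 73.
gcd(23, 3) = 1, and 23·(-1) + 3·(8) = 1.
So (j₀, k₀) = (-73, 584); general j = -73 + 3t, k = 584 - 23t.
j ≥ 0 ⇒ t ≥ 25; k ≥ 0 ⇒ t ≤ 25. That's 1 value of t.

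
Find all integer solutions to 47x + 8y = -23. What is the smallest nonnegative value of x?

gcd(47, 8):
  47 = 5·8 + 7
  8 = 1·7 + 1
  7 = 7·1
so gcd(47, 8) = 1.
1 divides -23, so solutions exist.
Back-substitute for Bézout coefficients:
  1 = 8 - 1·7
  ... = 47·(-1) + 8·(6)
Scale by -23/1 = -23: (x₀, y₀) = (23, -138).
General solution: x = 23 + 8t, y = -138 - 47t for integer t.
x ≥ 0: smallest is 23 mod 8 = 7 (at t = -2), with y = -44.

7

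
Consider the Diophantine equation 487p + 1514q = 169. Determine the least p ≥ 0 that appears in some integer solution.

gcd(1514, 487):
  1514 = 3×487 + 53
  487 = 9×53 + 10
  53 = 5×10 + 3
  10 = 3×3 + 1
  3 = 3×1
so gcd(1514, 487) = 1.
1 divides 169, so solutions exist.
Back-substitute for Bézout coefficients:
  1 = 10 - 3×3
  ... = 487×(457) + 1514×(-147)
Scale by 169/1 = 169: (p₀, q₀) = (77233, -24843).
General solution: p = 77233 + 1514t, q = -24843 - 487t for integer t.
p ≥ 0: smallest is 77233 mod 1514 = 19 (at t = -51), with q = -6.

19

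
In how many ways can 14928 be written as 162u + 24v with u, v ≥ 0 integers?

gcd(162, 24):
  162 = 6·24 + 18
  24 = 1·18 + 6
  18 = 3·6
so gcd(162, 24) = 6.
Back-substitute for Bézout coefficients:
  6 = 24 - 1·18
  ... = 162·(-1) + 24·(7)
Scale by 2488: one solution is (-2488, 17416). Reduce u mod 4: (0, 622).
General: u = 0 + 4t, v = 622 - 27t.
u ≥ 0 ⇒ t ≥ 0; v ≥ 0 ⇒ t ≤ 23. So t ∈ [0, 23]: 24 solutions.

24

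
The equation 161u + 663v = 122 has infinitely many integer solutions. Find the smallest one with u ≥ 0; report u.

79

gcd(663, 161) = 1  (663 = 4×161 + 19, 161 = 8×19 + 9, 19 = 2×9 + 1, 9 = 9×1).
1 divides 122, so solutions exist.
Back-substituting, 161×(-70) + 663×(17) = 1.
Scale by 122/1 = 122: (u₀, v₀) = (-8540, 2074).
General solution: u = -8540 + 663t, v = 2074 - 161t for integer t.
u ≥ 0: smallest is -8540 mod 663 = 79 (at t = 13), with v = -19.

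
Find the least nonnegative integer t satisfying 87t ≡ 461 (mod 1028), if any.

667

gcd(1028, 87):
  1028 = 11×87 + 71
  87 = 1×71 + 16
  71 = 4×16 + 7
  16 = 2×7 + 2
  7 = 3×2 + 1
  2 = 2×1
so gcd(1028, 87) = 1.
1 divides 461, so solutions exist.
Back-substitute for Bézout coefficients:
  1 = 7 - 3×2
  ... = 87×(-449) + 1028×(38)
So 87×(-449) ≡ 1 (mod 1028); multiply by 461: t ≡ -206989 (mod 1028).
Smallest nonnegative: t = -206989 mod 1028 = 667.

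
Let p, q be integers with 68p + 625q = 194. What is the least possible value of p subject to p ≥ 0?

gcd(625, 68):
  625 = 9*68 + 13
  68 = 5*13 + 3
  13 = 4*3 + 1
  3 = 3*1
so gcd(625, 68) = 1.
1 divides 194, so solutions exist.
Back-substitute for Bézout coefficients:
  1 = 13 - 4*3
  ... = 68*(-193) + 625*(21)
Scale by 194/1 = 194: (p₀, q₀) = (-37442, 4074).
General solution: p = -37442 + 625t, q = 4074 - 68t for integer t.
p ≥ 0: smallest is -37442 mod 625 = 58 (at t = 60), with q = -6.

58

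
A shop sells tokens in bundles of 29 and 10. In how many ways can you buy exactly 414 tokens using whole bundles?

Need nonnegative integers with 29j + 10k = 414.
gcd(29, 10) = 1, and 29·(-1) + 10·(3) = 1.
So (j₀, k₀) = (-414, 1242); general j = -414 + 10t, k = 1242 - 29t.
j ≥ 0 ⇒ t ≥ 42; k ≥ 0 ⇒ t ≤ 42. That's 1 value of t.

1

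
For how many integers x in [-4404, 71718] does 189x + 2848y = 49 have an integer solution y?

27

gcd(2848, 189) = 1.
By Bézout, 189*(437) + 2848*(-29) = 1.
Particular solution: (1477, -98).
General solution: x = 1477 + 2848t, y = -98 - 189t for integer t.
-4404 ≤ 1477 + 2848t ≤ 71718 gives t ∈ [-2, 24], which is 27 values.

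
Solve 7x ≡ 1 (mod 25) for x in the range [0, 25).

18

gcd(25, 7):
  25 = 3*7 + 4
  7 = 1*4 + 3
  4 = 1*3 + 1
  3 = 3*1
so gcd(25, 7) = 1.
Back-substitute for Bézout coefficients:
  1 = 4 - 1*3
  ... = 7*(-7) + 25*(2)
So 7*-7 ≡ 1 (mod 25), and -7 mod 25 = 18.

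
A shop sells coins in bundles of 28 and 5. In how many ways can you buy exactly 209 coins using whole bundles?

Need nonnegative integers with 28j + 5k = 209.
gcd(28, 5) = 1, and 28·(2) + 5·(-11) = 1.
So (j₀, k₀) = (418, -2299); general j = 418 + 5t, k = -2299 - 28t.
j ≥ 0 ⇒ t ≥ -83; k ≥ 0 ⇒ t ≤ -83. That's 1 value of t.

1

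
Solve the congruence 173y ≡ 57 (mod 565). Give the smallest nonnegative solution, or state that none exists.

549

gcd(565, 173) = 1.
1 divides 57, so solutions exist.
By Bézout, 173×(-258) + 565×(79) = 1.
So 173×(-258) ≡ 1 (mod 565); multiply by 57: y ≡ -14706 (mod 565).
Smallest nonnegative: y = -14706 mod 565 = 549.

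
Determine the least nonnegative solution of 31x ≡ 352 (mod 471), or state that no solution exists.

gcd(471, 31) = 1.
1 divides 352, so solutions exist.
By Bézout, 31·(76) + 471·(-5) = 1.
So 31·(76) ≡ 1 (mod 471); multiply by 352: x ≡ 26752 (mod 471).
Smallest nonnegative: x = 26752 mod 471 = 376.

376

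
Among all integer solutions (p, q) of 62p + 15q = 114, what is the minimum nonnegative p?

gcd(62, 15) = 1.
1 divides 114, so solutions exist.
By Bézout, 62·(-7) + 15·(29) = 1.
Scale by 114/1 = 114: (p₀, q₀) = (-798, 3306).
General solution: p = -798 + 15t, q = 3306 - 62t for integer t.
p ≥ 0: smallest is -798 mod 15 = 12 (at t = 54), with q = -42.

12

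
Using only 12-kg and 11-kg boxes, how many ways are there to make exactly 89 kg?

1

Need nonnegative integers with 12j + 11k = 89.
gcd(12, 11) = 1, and 12·(1) + 11·(-1) = 1.
So (j₀, k₀) = (89, -89); general j = 89 + 11t, k = -89 - 12t.
j ≥ 0 ⇒ t ≥ -8; k ≥ 0 ⇒ t ≤ -8. That's 1 value of t.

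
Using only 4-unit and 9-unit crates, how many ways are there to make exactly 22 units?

1

Need nonnegative integers with 4j + 9k = 22.
gcd(4, 9) = 1, and 4·(-2) + 9·(1) = 1.
So (j₀, k₀) = (-44, 22); general j = -44 + 9t, k = 22 - 4t.
j ≥ 0 ⇒ t ≥ 5; k ≥ 0 ⇒ t ≤ 5. That's 1 value of t.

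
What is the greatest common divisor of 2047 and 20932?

gcd(20932, 2047):
  20932 = 10*2047 + 462
  2047 = 4*462 + 199
  462 = 2*199 + 64
  199 = 3*64 + 7
  64 = 9*7 + 1
  7 = 7*1
so gcd(20932, 2047) = 1.

1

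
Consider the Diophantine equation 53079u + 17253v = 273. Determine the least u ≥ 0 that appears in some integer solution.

1817

gcd(53079, 17253) = 3  (53079 = 3*17253 + 1320, 17253 = 13*1320 + 93, 1320 = 14*93 + 18, 93 = 5*18 + 3, 18 = 6*3).
3 divides 273, so solutions exist.
Back-substituting, 53079*(-928) + 17253*(2855) = 3.
Scale by 273/3 = 91: (u₀, v₀) = (-84448, 259805).
General solution: u = -84448 + 5751t, v = 259805 - 17693t for integer t.
u ≥ 0: smallest is -84448 mod 5751 = 1817 (at t = 15), with v = -5590.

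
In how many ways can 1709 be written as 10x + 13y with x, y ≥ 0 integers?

13

gcd(13, 10) = 1  (13 = 1·10 + 3, 10 = 3·3 + 1, 3 = 3·1).
Back-substituting, 10·(4) + 13·(-3) = 1.
Scale by 1709: one solution is (6836, -5127). Reduce x mod 13: (11, 123).
General: x = 11 + 13t, y = 123 - 10t.
x ≥ 0 ⇒ t ≥ 0; y ≥ 0 ⇒ t ≤ 12. So t ∈ [0, 12]: 13 solutions.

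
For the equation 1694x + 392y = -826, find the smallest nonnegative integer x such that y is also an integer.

gcd(1694, 392):
  1694 = 4·392 + 126
  392 = 3·126 + 14
  126 = 9·14
so gcd(1694, 392) = 14.
14 divides -826, so solutions exist.
Back-substitute for Bézout coefficients:
  14 = 392 - 3·126
  ... = 1694·(-3) + 392·(13)
Scale by -826/14 = -59: (x₀, y₀) = (177, -767).
General solution: x = 177 + 28t, y = -767 - 121t for integer t.
x ≥ 0: smallest is 177 mod 28 = 9 (at t = -6), with y = -41.

9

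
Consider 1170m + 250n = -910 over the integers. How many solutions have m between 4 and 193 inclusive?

7

gcd(1170, 250):
  1170 = 4×250 + 170
  250 = 1×170 + 80
  170 = 2×80 + 10
  80 = 8×10
so gcd(1170, 250) = 10.
Back-substitute for Bézout coefficients:
  10 = 170 - 2×80
  ... = 1170×(3) + 250×(-14)
Scale by -91: particular solution (-273, 1274); reduce m mod 25: (2, -13).
General solution: m = 2 + 25t, n = -13 - 117t for integer t.
4 ≤ 2 + 25t ≤ 193 gives t ∈ [1, 7], which is 7 values.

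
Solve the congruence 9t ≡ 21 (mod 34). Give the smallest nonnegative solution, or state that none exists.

25

gcd(34, 9):
  34 = 3×9 + 7
  9 = 1×7 + 2
  7 = 3×2 + 1
  2 = 2×1
so gcd(34, 9) = 1.
1 divides 21, so solutions exist.
Back-substitute for Bézout coefficients:
  1 = 7 - 3×2
  ... = 9×(-15) + 34×(4)
So 9×(-15) ≡ 1 (mod 34); multiply by 21: t ≡ -315 (mod 34).
Smallest nonnegative: t = -315 mod 34 = 25.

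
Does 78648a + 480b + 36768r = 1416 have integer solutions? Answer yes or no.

gcd(78648, 480) = 24  (78648 = 163*480 + 408, 480 = 1*408 + 72, 408 = 5*72 + 48, 72 = 1*48 + 24, 48 = 2*24).
gcd(24, 36768) = 24.
24 divides 1416, so integer solutions exist.

yes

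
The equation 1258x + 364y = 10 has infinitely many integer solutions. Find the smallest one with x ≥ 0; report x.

79

gcd(1258, 364):
  1258 = 3×364 + 166
  364 = 2×166 + 32
  166 = 5×32 + 6
  32 = 5×6 + 2
  6 = 3×2
so gcd(1258, 364) = 2.
2 divides 10, so solutions exist.
Back-substitute for Bézout coefficients:
  2 = 32 - 5×6
  ... = 1258×(-57) + 364×(197)
Scale by 10/2 = 5: (x₀, y₀) = (-285, 985).
General solution: x = -285 + 182t, y = 985 - 629t for integer t.
x ≥ 0: smallest is -285 mod 182 = 79 (at t = 2), with y = -273.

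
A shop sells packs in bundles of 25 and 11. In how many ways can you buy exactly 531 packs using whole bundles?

Need nonnegative integers with 25j + 11k = 531.
gcd(25, 11) = 1, and 25·(4) + 11·(-9) = 1.
So (j₀, k₀) = (2124, -4779); general j = 2124 + 11t, k = -4779 - 25t.
j ≥ 0 ⇒ t ≥ -193; k ≥ 0 ⇒ t ≤ -192. That's 2 values of t.

2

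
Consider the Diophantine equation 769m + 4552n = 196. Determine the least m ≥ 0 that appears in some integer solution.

900

gcd(4552, 769) = 1  (4552 = 5×769 + 707, 769 = 1×707 + 62, 707 = 11×62 + 25, 62 = 2×25 + 12, 25 = 2×12 + 1, 12 = 12×1).
1 divides 196, so solutions exist.
Back-substituting, 769×(-367) + 4552×(62) = 1.
Scale by 196/1 = 196: (m₀, n₀) = (-71932, 12152).
General solution: m = -71932 + 4552t, n = 12152 - 769t for integer t.
m ≥ 0: smallest is -71932 mod 4552 = 900 (at t = 16), with n = -152.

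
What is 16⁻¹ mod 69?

gcd(69, 16) = 1.
By Bézout, 16×(13) + 69×(-3) = 1.
So 16×13 ≡ 1 (mod 69), and 13 mod 69 = 13.

13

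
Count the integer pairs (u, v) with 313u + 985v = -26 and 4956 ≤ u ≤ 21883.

18

gcd(985, 313):
  985 = 3·313 + 46
  313 = 6·46 + 37
  46 = 1·37 + 9
  37 = 4·9 + 1
  9 = 9·1
so gcd(985, 313) = 1.
Back-substitute for Bézout coefficients:
  1 = 37 - 4·9
  ... = 313·(107) + 985·(-34)
Scale by -26: particular solution (-2782, 884); reduce u mod 985: (173, -55).
General solution: u = 173 + 985t, v = -55 - 313t for integer t.
4956 ≤ 173 + 985t ≤ 21883 gives t ∈ [5, 22], which is 18 values.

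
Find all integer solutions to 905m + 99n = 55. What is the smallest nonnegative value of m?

gcd(905, 99):
  905 = 9·99 + 14
  99 = 7·14 + 1
  14 = 14·1
so gcd(905, 99) = 1.
1 divides 55, so solutions exist.
Back-substitute for Bézout coefficients:
  1 = 99 - 7·14
  ... = 905·(-7) + 99·(64)
Scale by 55/1 = 55: (m₀, n₀) = (-385, 3520).
General solution: m = -385 + 99t, n = 3520 - 905t for integer t.
m ≥ 0: smallest is -385 mod 99 = 11 (at t = 4), with n = -100.

11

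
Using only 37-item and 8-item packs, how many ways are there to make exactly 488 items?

2

Need nonnegative integers with 37j + 8k = 488.
gcd(37, 8) = 1, and 37·(-3) + 8·(14) = 1.
So (j₀, k₀) = (-1464, 6832); general j = -1464 + 8t, k = 6832 - 37t.
j ≥ 0 ⇒ t ≥ 183; k ≥ 0 ⇒ t ≤ 184. That's 2 values of t.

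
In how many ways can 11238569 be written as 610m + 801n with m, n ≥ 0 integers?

gcd(801, 610) = 1.
By Bézout, 610·(130) + 801·(-99) = 1.
One solution: (383, 13739).
General: m = 383 + 801t, n = 13739 - 610t.
m ≥ 0 ⇒ t ≥ 0; n ≥ 0 ⇒ t ≤ 22. So t ∈ [0, 22]: 23 solutions.

23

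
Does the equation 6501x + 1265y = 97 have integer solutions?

gcd(6501, 1265):
  6501 = 5×1265 + 176
  1265 = 7×176 + 33
  176 = 5×33 + 11
  33 = 3×11
so gcd(6501, 1265) = 11.
11 does not divide 97 (remainder 9), so no integer solutions.

no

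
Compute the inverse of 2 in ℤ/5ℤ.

3

gcd(5, 2) = 1.
By Bézout, 2×(-2) + 5×(1) = 1.
So 2×-2 ≡ 1 (mod 5), and -2 mod 5 = 3.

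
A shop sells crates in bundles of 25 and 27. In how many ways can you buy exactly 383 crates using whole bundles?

Need nonnegative integers with 25j + 27k = 383.
gcd(25, 27) = 1, and 25·(13) + 27·(-12) = 1.
So (j₀, k₀) = (4979, -4596); general j = 4979 + 27t, k = -4596 - 25t.
j ≥ 0 ⇒ t ≥ -184; k ≥ 0 ⇒ t ≤ -184. That's 1 value of t.

1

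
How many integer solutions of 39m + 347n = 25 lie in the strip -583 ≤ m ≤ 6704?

gcd(347, 39):
  347 = 8·39 + 35
  39 = 1·35 + 4
  35 = 8·4 + 3
  4 = 1·3 + 1
  3 = 3·1
so gcd(347, 39) = 1.
Back-substitute for Bézout coefficients:
  1 = 4 - 1·3
  ... = 39·(89) + 347·(-10)
Scale by 25: particular solution (2225, -250); reduce m mod 347: (143, -16).
General solution: m = 143 + 347t, n = -16 - 39t for integer t.
-583 ≤ 143 + 347t ≤ 6704 gives t ∈ [-2, 18], which is 21 values.

21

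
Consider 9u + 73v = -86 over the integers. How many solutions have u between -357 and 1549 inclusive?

26

gcd(73, 9) = 1.
By Bézout, 9×(-8) + 73×(1) = 1.
Particular solution: (31, -5).
General solution: u = 31 + 73t, v = -5 - 9t for integer t.
-357 ≤ 31 + 73t ≤ 1549 gives t ∈ [-5, 20], which is 26 values.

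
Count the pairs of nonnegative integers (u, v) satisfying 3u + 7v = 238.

gcd(7, 3) = 1.
By Bézout, 3×(-2) + 7×(1) = 1.
One solution: (0, 34).
General: u = 0 + 7t, v = 34 - 3t.
u ≥ 0 ⇒ t ≥ 0; v ≥ 0 ⇒ t ≤ 11. So t ∈ [0, 11]: 12 solutions.

12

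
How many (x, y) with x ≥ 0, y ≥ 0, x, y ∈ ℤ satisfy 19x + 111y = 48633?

gcd(111, 19) = 1.
By Bézout, 19*(-35) + 111*(6) = 1.
One solution: (30, 433).
General: x = 30 + 111t, y = 433 - 19t.
x ≥ 0 ⇒ t ≥ 0; y ≥ 0 ⇒ t ≤ 22. So t ∈ [0, 22]: 23 solutions.

23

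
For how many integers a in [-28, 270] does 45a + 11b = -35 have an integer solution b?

gcd(45, 11) = 1.
By Bézout, 45·(1) + 11·(-4) = 1.
Particular solution: (9, -40).
General solution: a = 9 + 11t, b = -40 - 45t for integer t.
-28 ≤ 9 + 11t ≤ 270 gives t ∈ [-3, 23], which is 27 values.

27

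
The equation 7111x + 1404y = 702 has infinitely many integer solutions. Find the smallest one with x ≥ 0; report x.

54

gcd(7111, 1404):
  7111 = 5·1404 + 91
  1404 = 15·91 + 39
  91 = 2·39 + 13
  39 = 3·13
so gcd(7111, 1404) = 13.
13 divides 702, so solutions exist.
Back-substitute for Bézout coefficients:
  13 = 91 - 2·39
  ... = 7111·(31) + 1404·(-157)
Scale by 702/13 = 54: (x₀, y₀) = (1674, -8478).
General solution: x = 1674 + 108t, y = -8478 - 547t for integer t.
x ≥ 0: smallest is 1674 mod 108 = 54 (at t = -15), with y = -273.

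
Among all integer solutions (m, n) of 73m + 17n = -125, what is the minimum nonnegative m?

9

gcd(73, 17):
  73 = 4×17 + 5
  17 = 3×5 + 2
  5 = 2×2 + 1
  2 = 2×1
so gcd(73, 17) = 1.
1 divides -125, so solutions exist.
Back-substitute for Bézout coefficients:
  1 = 5 - 2×2
  ... = 73×(7) + 17×(-30)
Scale by -125/1 = -125: (m₀, n₀) = (-875, 3750).
General solution: m = -875 + 17t, n = 3750 - 73t for integer t.
m ≥ 0: smallest is -875 mod 17 = 9 (at t = 52), with n = -46.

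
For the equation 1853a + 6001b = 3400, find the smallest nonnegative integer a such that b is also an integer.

gcd(6001, 1853) = 17.
17 divides 3400, so solutions exist.
By Bézout, 1853·(-68) + 6001·(21) = 17.
Scale by 3400/17 = 200: (a₀, b₀) = (-13600, 4200).
General solution: a = -13600 + 353t, b = 4200 - 109t for integer t.
a ≥ 0: smallest is -13600 mod 353 = 167 (at t = 39), with b = -51.

167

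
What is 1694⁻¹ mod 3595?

gcd(3595, 1694):
  3595 = 2·1694 + 207
  1694 = 8·207 + 38
  207 = 5·38 + 17
  38 = 2·17 + 4
  17 = 4·4 + 1
  4 = 4·1
so gcd(3595, 1694) = 1.
Back-substitute for Bézout coefficients:
  1 = 17 - 4·4
  ... = 1694·(-851) + 3595·(401)
So 1694·-851 ≡ 1 (mod 3595), and -851 mod 3595 = 2744.

2744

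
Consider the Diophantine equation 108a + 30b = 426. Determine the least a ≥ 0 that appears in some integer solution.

gcd(108, 30):
  108 = 3×30 + 18
  30 = 1×18 + 12
  18 = 1×12 + 6
  12 = 2×6
so gcd(108, 30) = 6.
6 divides 426, so solutions exist.
Back-substitute for Bézout coefficients:
  6 = 18 - 1×12
  ... = 108×(2) + 30×(-7)
Scale by 426/6 = 71: (a₀, b₀) = (142, -497).
General solution: a = 142 + 5t, b = -497 - 18t for integer t.
a ≥ 0: smallest is 142 mod 5 = 2 (at t = -28), with b = 7.

2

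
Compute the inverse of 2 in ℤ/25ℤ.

gcd(25, 2) = 1  (25 = 12*2 + 1, 2 = 2*1).
Back-substituting, 2*(-12) + 25*(1) = 1.
So 2*-12 ≡ 1 (mod 25), and -12 mod 25 = 13.

13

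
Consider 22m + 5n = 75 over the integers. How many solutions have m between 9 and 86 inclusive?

16

gcd(22, 5) = 1  (22 = 4*5 + 2, 5 = 2*2 + 1, 2 = 2*1).
Back-substituting, 22*(-2) + 5*(9) = 1.
Scale by 75: particular solution (-150, 675); reduce m mod 5: (0, 15).
General solution: m = 0 + 5t, n = 15 - 22t for integer t.
9 ≤ 0 + 5t ≤ 86 gives t ∈ [2, 17], which is 16 values.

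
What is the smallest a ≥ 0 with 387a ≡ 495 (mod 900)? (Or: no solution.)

85

gcd(900, 387):
  900 = 2*387 + 126
  387 = 3*126 + 9
  126 = 14*9
so gcd(900, 387) = 9.
9 divides 495, so solutions exist.
Back-substitute for Bézout coefficients:
  9 = 387 - 3*126
  ... = 387*(7) + 900*(-3)
So 387*(7) ≡ 9 (mod 900); multiply by 55: a ≡ 385 (mod 100).
Smallest nonnegative: a = 385 mod 100 = 85.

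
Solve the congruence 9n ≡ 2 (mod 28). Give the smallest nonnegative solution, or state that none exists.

gcd(28, 9) = 1.
1 divides 2, so solutions exist.
By Bézout, 9×(-3) + 28×(1) = 1.
So 9×(-3) ≡ 1 (mod 28); multiply by 2: n ≡ -6 (mod 28).
Smallest nonnegative: n = -6 mod 28 = 22.

22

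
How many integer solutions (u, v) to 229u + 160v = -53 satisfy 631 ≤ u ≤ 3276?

16

gcd(229, 160):
  229 = 1*160 + 69
  160 = 2*69 + 22
  69 = 3*22 + 3
  22 = 7*3 + 1
  3 = 3*1
so gcd(229, 160) = 1.
Back-substitute for Bézout coefficients:
  1 = 22 - 7*3
  ... = 229*(-51) + 160*(73)
Scale by -53: particular solution (2703, -3869); reduce u mod 160: (143, -205).
General solution: u = 143 + 160t, v = -205 - 229t for integer t.
631 ≤ 143 + 160t ≤ 3276 gives t ∈ [4, 19], which is 16 values.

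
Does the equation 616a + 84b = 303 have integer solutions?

no

gcd(616, 84) = 28.
28 does not divide 303 (remainder 23), so no integer solutions.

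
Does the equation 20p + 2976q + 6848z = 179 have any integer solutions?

no

gcd(2976, 20) = 4.
gcd(4, 6848) = 4.
4 does not divide 179 (remainder 3), so no integer solutions.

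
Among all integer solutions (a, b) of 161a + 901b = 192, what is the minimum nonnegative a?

gcd(901, 161) = 1  (901 = 5×161 + 96, 161 = 1×96 + 65, 96 = 1×65 + 31, 65 = 2×31 + 3, 31 = 10×3 + 1, 3 = 3×1).
1 divides 192, so solutions exist.
Back-substituting, 161×(-291) + 901×(52) = 1.
Scale by 192/1 = 192: (a₀, b₀) = (-55872, 9984).
General solution: a = -55872 + 901t, b = 9984 - 161t for integer t.
a ≥ 0: smallest is -55872 mod 901 = 891 (at t = 63), with b = -159.

891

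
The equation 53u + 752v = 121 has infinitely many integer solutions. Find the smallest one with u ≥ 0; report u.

357

gcd(752, 53) = 1.
1 divides 121, so solutions exist.
By Bézout, 53*(-227) + 752*(16) = 1.
Scale by 121/1 = 121: (u₀, v₀) = (-27467, 1936).
General solution: u = -27467 + 752t, v = 1936 - 53t for integer t.
u ≥ 0: smallest is -27467 mod 752 = 357 (at t = 37), with v = -25.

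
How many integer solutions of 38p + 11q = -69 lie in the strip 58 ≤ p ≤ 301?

22

gcd(38, 11) = 1  (38 = 3*11 + 5, 11 = 2*5 + 1, 5 = 5*1).
Back-substituting, 38*(-2) + 11*(7) = 1.
Scale by -69: particular solution (138, -483); reduce p mod 11: (6, -27).
General solution: p = 6 + 11t, q = -27 - 38t for integer t.
58 ≤ 6 + 11t ≤ 301 gives t ∈ [5, 26], which is 22 values.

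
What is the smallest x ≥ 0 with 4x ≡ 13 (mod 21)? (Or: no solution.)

19

gcd(21, 4) = 1.
1 divides 13, so solutions exist.
By Bézout, 4*(-5) + 21*(1) = 1.
So 4*(-5) ≡ 1 (mod 21); multiply by 13: x ≡ -65 (mod 21).
Smallest nonnegative: x = -65 mod 21 = 19.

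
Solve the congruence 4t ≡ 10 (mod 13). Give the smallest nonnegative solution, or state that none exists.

9

gcd(13, 4):
  13 = 3*4 + 1
  4 = 4*1
so gcd(13, 4) = 1.
1 divides 10, so solutions exist.
Back-substitute for Bézout coefficients:
  1 = 13 - 3*4
  ... = 4*(-3) + 13*(1)
So 4*(-3) ≡ 1 (mod 13); multiply by 10: t ≡ -30 (mod 13).
Smallest nonnegative: t = -30 mod 13 = 9.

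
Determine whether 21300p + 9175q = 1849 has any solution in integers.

no

gcd(21300, 9175) = 25  (21300 = 2*9175 + 2950, 9175 = 3*2950 + 325, 2950 = 9*325 + 25, 325 = 13*25).
25 does not divide 1849 (remainder 24), so no integer solutions.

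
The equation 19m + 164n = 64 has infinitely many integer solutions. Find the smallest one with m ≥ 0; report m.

12

gcd(164, 19) = 1.
1 divides 64, so solutions exist.
By Bézout, 19·(-69) + 164·(8) = 1.
Scale by 64/1 = 64: (m₀, n₀) = (-4416, 512).
General solution: m = -4416 + 164t, n = 512 - 19t for integer t.
m ≥ 0: smallest is -4416 mod 164 = 12 (at t = 27), with n = -1.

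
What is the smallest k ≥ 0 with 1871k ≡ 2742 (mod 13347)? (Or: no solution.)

gcd(13347, 1871):
  13347 = 7×1871 + 250
  1871 = 7×250 + 121
  250 = 2×121 + 8
  121 = 15×8 + 1
  8 = 8×1
so gcd(13347, 1871) = 1.
1 divides 2742, so solutions exist.
Back-substitute for Bézout coefficients:
  1 = 121 - 15×8
  ... = 1871×(1655) + 13347×(-232)
So 1871×(1655) ≡ 1 (mod 13347); multiply by 2742: k ≡ 4538010 (mod 13347).
Smallest nonnegative: k = 4538010 mod 13347 = 30.

30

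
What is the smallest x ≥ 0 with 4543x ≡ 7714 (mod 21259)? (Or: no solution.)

1691

gcd(21259, 4543):
  21259 = 4*4543 + 3087
  4543 = 1*3087 + 1456
  3087 = 2*1456 + 175
  1456 = 8*175 + 56
  175 = 3*56 + 7
  56 = 8*7
so gcd(21259, 4543) = 7.
7 divides 7714, so solutions exist.
Back-substitute for Bézout coefficients:
  7 = 175 - 3*56
  ... = 4543*(-365) + 21259*(78)
So 4543*(-365) ≡ 7 (mod 21259); multiply by 1102: x ≡ -402230 (mod 3037).
Smallest nonnegative: x = -402230 mod 3037 = 1691.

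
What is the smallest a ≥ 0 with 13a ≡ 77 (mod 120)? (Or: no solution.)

89

gcd(120, 13) = 1.
1 divides 77, so solutions exist.
By Bézout, 13*(37) + 120*(-4) = 1.
So 13*(37) ≡ 1 (mod 120); multiply by 77: a ≡ 2849 (mod 120).
Smallest nonnegative: a = 2849 mod 120 = 89.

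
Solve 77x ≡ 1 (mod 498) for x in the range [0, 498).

401

gcd(498, 77):
  498 = 6×77 + 36
  77 = 2×36 + 5
  36 = 7×5 + 1
  5 = 5×1
so gcd(498, 77) = 1.
Back-substitute for Bézout coefficients:
  1 = 36 - 7×5
  ... = 77×(-97) + 498×(15)
So 77×-97 ≡ 1 (mod 498), and -97 mod 498 = 401.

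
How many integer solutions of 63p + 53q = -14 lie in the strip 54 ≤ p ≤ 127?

gcd(63, 53) = 1  (63 = 1*53 + 10, 53 = 5*10 + 3, 10 = 3*3 + 1, 3 = 3*1).
Back-substituting, 63*(16) + 53*(-19) = 1.
Scale by -14: particular solution (-224, 266); reduce p mod 53: (41, -49).
General solution: p = 41 + 53t, q = -49 - 63t for integer t.
54 ≤ 41 + 53t ≤ 127 gives t ∈ [1, 1], which is 1 value.

1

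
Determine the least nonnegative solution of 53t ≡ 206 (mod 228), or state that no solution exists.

gcd(228, 53) = 1  (228 = 4·53 + 16, 53 = 3·16 + 5, 16 = 3·5 + 1, 5 = 5·1).
1 divides 206, so solutions exist.
Back-substituting, 53·(-43) + 228·(10) = 1.
So 53·(-43) ≡ 1 (mod 228); multiply by 206: t ≡ -8858 (mod 228).
Smallest nonnegative: t = -8858 mod 228 = 34.

34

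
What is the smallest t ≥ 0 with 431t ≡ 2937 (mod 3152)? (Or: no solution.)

1879

gcd(3152, 431) = 1  (3152 = 7*431 + 135, 431 = 3*135 + 26, 135 = 5*26 + 5, 26 = 5*5 + 1, 5 = 5*1).
1 divides 2937, so solutions exist.
Back-substituting, 431*(607) + 3152*(-83) = 1.
So 431*(607) ≡ 1 (mod 3152); multiply by 2937: t ≡ 1782759 (mod 3152).
Smallest nonnegative: t = 1782759 mod 3152 = 1879.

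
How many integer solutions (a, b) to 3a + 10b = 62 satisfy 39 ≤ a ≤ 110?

7

gcd(10, 3):
  10 = 3*3 + 1
  3 = 3*1
so gcd(10, 3) = 1.
Back-substitute for Bézout coefficients:
  1 = 10 - 3*3
  ... = 3*(-3) + 10*(1)
Scale by 62: particular solution (-186, 62); reduce a mod 10: (4, 5).
General solution: a = 4 + 10t, b = 5 - 3t for integer t.
39 ≤ 4 + 10t ≤ 110 gives t ∈ [4, 10], which is 7 values.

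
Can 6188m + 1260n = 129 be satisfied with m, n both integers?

no

gcd(6188, 1260) = 28.
28 does not divide 129 (remainder 17), so no integer solutions.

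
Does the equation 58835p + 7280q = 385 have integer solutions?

gcd(58835, 7280) = 35.
35 divides 385, so integer solutions exist.

yes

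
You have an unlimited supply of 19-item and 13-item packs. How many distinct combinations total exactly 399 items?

Need nonnegative integers with 19j + 13k = 399.
gcd(19, 13) = 1, and 19·(-2) + 13·(3) = 1.
So (j₀, k₀) = (-798, 1197); general j = -798 + 13t, k = 1197 - 19t.
j ≥ 0 ⇒ t ≥ 62; k ≥ 0 ⇒ t ≤ 63. That's 2 values of t.

2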